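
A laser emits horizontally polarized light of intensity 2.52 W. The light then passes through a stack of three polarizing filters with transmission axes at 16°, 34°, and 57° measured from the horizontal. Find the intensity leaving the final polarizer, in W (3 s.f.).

I ≈ 1.78 W

I₁ = 2.52 W · cos²(16°) = 2.329 W.
I₂ = I₁ · cos²(18°) = 2.329 · 0.9045 = 2.106 W.
I₃ = I₂ · cos²(23°) = 2.106 · 0.8473 = 1.785 W.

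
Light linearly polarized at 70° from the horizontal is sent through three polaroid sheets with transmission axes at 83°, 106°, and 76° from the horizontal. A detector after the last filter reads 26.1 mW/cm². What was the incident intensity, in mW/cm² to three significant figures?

By Malus's law, I₁ = I₀ cos²(83° − 70°) = I₀ cos²(13°) = 0.9494 I₀.
I₂ = I₁ cos²(106° − 83°) = 0.9494 I₀ · cos²(23°) = 0.8045 I₀.
I₃ = I₂ cos²(76° − 106°) = 0.8045 I₀ · cos²(30°) = 0.6033 I₀.
So 26.1 mW/cm² = 0.6033 I₀, giving I₀ = 26.1/0.6033 = 43.26 mW/cm².

I₀ ≈ 43.3 mW/cm²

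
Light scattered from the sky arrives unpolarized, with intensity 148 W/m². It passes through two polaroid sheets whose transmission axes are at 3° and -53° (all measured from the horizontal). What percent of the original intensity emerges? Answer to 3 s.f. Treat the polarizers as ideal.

≈ 15.6%

Unpolarized light through the first polarizer → I₁ = 148 W/m²/2 = 74 W/m², polarized at 3°.
I₂ = I₁ · cos²(56°) = 74 · 0.3127 = 23.14 W/m².
That is 15.63% of the incident intensity.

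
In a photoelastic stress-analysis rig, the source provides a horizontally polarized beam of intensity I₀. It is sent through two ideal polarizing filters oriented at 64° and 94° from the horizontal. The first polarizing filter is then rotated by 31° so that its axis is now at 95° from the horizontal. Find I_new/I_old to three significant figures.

Before rotation:
By Malus's law, I₁ = I₀ cos²(64° − 0°) = I₀ cos²(64°) = 0.1922 I₀.
I₂ = I₁ cos²(94° − 64°) = 0.1922 I₀ · cos²(30°) = 0.1441 I₀.
After rotation:
I₁ = I₀ cos²(95° − 0°) = I₀ cos²(85°) = 0.007596 I₀.
I₂ = I₁ cos²(94° − 95°) = 0.007596 I₀ · cos²(1°) = 0.007594 I₀.
Ratio = 0.007594 / 0.1441 = 0.05269.

I_new/I_old ≈ 0.0527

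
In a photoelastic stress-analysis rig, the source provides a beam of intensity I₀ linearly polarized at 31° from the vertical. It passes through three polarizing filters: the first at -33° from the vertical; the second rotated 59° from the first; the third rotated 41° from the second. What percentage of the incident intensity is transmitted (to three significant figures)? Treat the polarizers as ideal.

By Malus's law, I₁ = I₀ cos²(-33° − 31°) = I₀ cos²(64°) = 0.1922 I₀.
I₂ = I₁ cos²(59°) = 0.1922 · 0.2653 I₀ = 0.05098 I₀.
I₃ = I₂ cos²(41°) = 0.05098 · 0.5696 I₀ = 0.02904 I₀.
That is 2.904% of the incident intensity.

≈ 2.90%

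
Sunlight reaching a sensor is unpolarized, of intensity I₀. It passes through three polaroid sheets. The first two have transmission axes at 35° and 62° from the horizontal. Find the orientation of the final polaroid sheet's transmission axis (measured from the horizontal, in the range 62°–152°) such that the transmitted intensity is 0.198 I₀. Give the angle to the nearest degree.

θ ≈ 107°

Unpolarized light through the first polarizer → I₁ = ½ I₀, now polarized at 35°.
I₂ = I₁ cos²(62° − 35°) = 0.5 I₀ · cos²(27°) = 0.3969 I₀.
Need I₃/I₀ = 0.198, so cos²(θ − 62°) = 0.198 / 0.3969 = 0.4988.
θ − 62° = arccos(√0.4988) = 45.1°, giving θ ≈ 62 + 45.1 = 107.1°.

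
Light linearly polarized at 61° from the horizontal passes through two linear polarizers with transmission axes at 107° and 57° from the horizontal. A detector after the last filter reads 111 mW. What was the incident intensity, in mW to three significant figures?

I₁ = I₀ cos²(107° − 61°) = I₀ cos²(46°) = 0.4826 I₀.
I₂ = I₁ cos²(57° − 107°) = 0.4826 I₀ · cos²(50°) = 0.1994 I₀.
So 111 mW = 0.1994 I₀, giving I₀ = 111/0.1994 = 556.7 mW.

I₀ ≈ 557 mW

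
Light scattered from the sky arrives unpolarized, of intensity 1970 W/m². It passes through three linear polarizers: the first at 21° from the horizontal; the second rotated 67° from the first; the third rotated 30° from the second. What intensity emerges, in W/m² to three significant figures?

I ≈ 113 W/m²

Unpolarized light through the first polarizer → I₁ = 1970 W/m²/2 = 985 W/m², polarized at 21°.
I₂ = I₁ · cos²(67°) = 985 · 0.1527 = 150.4 W/m².
I₃ = I₂ · cos²(30°) = 150.4 · 0.75 = 112.8 W/m².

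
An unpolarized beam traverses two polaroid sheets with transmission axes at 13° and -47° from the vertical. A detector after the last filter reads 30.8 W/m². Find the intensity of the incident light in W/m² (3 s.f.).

I₀ ≈ 246 W/m²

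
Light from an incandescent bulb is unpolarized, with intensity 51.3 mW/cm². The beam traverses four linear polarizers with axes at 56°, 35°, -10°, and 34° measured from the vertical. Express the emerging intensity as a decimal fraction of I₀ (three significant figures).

I/I₀ ≈ 0.113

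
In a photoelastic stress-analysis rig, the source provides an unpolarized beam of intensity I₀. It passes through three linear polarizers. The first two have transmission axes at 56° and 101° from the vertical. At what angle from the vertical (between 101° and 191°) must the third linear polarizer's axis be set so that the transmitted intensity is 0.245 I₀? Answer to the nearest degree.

θ ≈ 109°

Unpolarized light through the first polarizer → I₁ = ½ I₀, now polarized at 56°.
I₂ = I₁ cos²(101° − 56°) = 0.5 I₀ · cos²(45°) = 0.25 I₀.
Need I₃/I₀ = 0.245, so cos²(θ − 101°) = 0.245 / 0.25 = 0.98.
θ − 101° = arccos(√0.98) = 8.1°, giving θ ≈ 101 + 8.1 = 109.1°.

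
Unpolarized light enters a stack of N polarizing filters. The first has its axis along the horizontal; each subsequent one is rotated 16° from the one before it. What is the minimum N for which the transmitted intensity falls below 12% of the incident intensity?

N = 20

First polarizer halves the unpolarized light: factor 1/2.
Each further stage multiplies by cos²(16°) = 0.924.
After N polarizers: T = 0.5·0.924^(N−1). Require T < 0.12 ⇒ N−1 > ln(0.12/0.5)/ln(0.924) = 18.06, so N−1 ≥ 19 and N = 20.
Check: N=20 gives T = 0.1114 < 0.12; N=19 gives T = 0.1206.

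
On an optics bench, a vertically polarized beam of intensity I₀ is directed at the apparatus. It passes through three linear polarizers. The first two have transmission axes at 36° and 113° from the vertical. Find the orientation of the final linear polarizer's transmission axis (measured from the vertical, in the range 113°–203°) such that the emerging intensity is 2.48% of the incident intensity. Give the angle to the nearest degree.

θ ≈ 143°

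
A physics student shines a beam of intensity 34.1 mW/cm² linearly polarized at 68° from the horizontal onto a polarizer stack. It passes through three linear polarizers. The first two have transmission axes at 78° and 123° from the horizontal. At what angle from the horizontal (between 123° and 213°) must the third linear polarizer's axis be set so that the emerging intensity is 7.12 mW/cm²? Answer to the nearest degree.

By Malus's law, I₁ = I₀ cos²(78° − 68°) = I₀ cos²(10°) = 0.9698 I₀.
I₂ = I₁ cos²(123° − 78°) = 0.9698 I₀ · cos²(45°) = 0.4849 I₀.
Target fraction: 7.12 / 34.1 mW/cm² = 0.2088 of I₀.
Need I₃/I₀ = 0.2088, so cos²(θ − 123°) = 0.2088 / 0.4849 = 0.4306.
θ − 123° = arccos(√0.4306) = 49.0°, giving θ ≈ 123 + 49.0 = 172.0°.

θ ≈ 172°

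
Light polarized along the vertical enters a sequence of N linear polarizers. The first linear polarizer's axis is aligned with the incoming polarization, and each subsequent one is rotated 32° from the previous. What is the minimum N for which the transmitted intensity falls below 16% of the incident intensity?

First polarizer is aligned with the polarization: full transmission.
Each further stage multiplies by cos²(32°) = 0.7192.
After N polarizers: T = 0.7192^(N−1). Require T < 0.16 ⇒ N−1 > ln(0.16)/ln(0.7192) = 5.56, so N−1 ≥ 6 and N = 7.
Check: N=7 gives T = 0.1384 < 0.16; N=6 gives T = 0.1924.

N = 7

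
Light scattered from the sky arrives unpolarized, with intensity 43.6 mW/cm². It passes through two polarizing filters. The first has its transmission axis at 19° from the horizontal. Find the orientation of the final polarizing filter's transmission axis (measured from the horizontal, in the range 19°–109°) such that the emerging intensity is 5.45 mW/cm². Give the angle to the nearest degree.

Unpolarized light through the first polarizer → I₁ = ½ I₀, now polarized at 19°.
Target fraction: 5.45 / 43.6 mW/cm² = 0.125 of I₀.
Need I₂/I₀ = 0.125, so cos²(θ − 19°) = 0.125 / 0.5 = 0.25.
θ − 19° = arccos(√0.25) = 60.0°, giving θ ≈ 19 + 60.0 = 79.0°.

θ ≈ 79°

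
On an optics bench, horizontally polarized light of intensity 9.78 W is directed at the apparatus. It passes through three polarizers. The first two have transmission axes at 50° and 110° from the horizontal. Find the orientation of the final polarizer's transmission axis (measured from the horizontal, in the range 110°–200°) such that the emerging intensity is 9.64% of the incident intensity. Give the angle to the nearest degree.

By Malus's law, I₁ = I₀ cos²(50° − 0°) = I₀ cos²(50°) = 0.4132 I₀.
I₂ = I₁ cos²(110° − 50°) = 0.4132 I₀ · cos²(60°) = 0.1033 I₀.
Need I₃/I₀ = 0.0964, so cos²(θ − 110°) = 0.0964 / 0.1033 = 0.9333.
θ − 110° = arccos(√0.9333) = 15.0°, giving θ ≈ 110 + 15.0 = 125.0°.

θ ≈ 125°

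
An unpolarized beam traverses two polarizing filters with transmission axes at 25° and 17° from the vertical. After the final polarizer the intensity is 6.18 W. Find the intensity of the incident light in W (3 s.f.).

Unpolarized light through the first polarizer → I₁ = ½ I₀, now polarized at 25°.
I₂ = I₁ cos²(17° − 25°) = 0.5 I₀ · cos²(8°) = 0.4903 I₀.
So 6.18 W = 0.4903 I₀, giving I₀ = 6.18/0.4903 = 12.6 W.

I₀ ≈ 12.6 W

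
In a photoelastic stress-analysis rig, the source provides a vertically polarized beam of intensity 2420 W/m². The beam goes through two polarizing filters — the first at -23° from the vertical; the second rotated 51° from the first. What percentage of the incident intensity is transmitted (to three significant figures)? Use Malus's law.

By Malus's law, I₁ = 2420 W/m² · cos²(23°) = 2051 W/m².
I₂ = I₁ · cos²(51°) = 2051 · 0.396 = 812.1 W/m².
That is 33.56% of the incident intensity.

≈ 33.6%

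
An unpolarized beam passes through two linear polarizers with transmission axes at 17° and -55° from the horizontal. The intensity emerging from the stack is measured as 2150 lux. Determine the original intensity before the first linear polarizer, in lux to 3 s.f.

Unpolarized light through the first polarizer → I₁ = ½ I₀, now polarized at 17°.
I₂ = I₁ cos²(-55° − 17°) = 0.5 I₀ · cos²(72°) = 0.04775 I₀.
So 2150 lux = 0.04775 I₀, giving I₀ = 2150/0.04775 = 4.503e+04 lux.

I₀ ≈ 4.50e4 lux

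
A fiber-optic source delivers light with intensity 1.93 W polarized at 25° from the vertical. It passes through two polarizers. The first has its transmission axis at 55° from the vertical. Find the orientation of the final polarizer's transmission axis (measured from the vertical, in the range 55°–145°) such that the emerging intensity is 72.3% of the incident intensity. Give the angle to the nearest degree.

I₁ = I₀ cos²(55° − 25°) = I₀ cos²(30°) = 0.75 I₀.
Need I₂/I₀ = 0.723, so cos²(θ − 55°) = 0.723 / 0.75 = 0.964.
θ − 55° = arccos(√0.964) = 10.9°, giving θ ≈ 55 + 10.9 = 65.9°.

θ ≈ 66°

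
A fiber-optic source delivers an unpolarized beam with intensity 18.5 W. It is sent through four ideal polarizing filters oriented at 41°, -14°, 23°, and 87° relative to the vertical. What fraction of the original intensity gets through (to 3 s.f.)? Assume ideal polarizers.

Unpolarized light through the first polarizer → I₁ = 18.5 W/2 = 9.25 W, polarized at 41°.
I₂ = I₁ · cos²(55°) = 9.25 · 0.329 = 3.043 W.
I₃ = I₂ · cos²(37°) = 3.043 · 0.6378 = 1.941 W.
I₄ = I₃ · cos²(64°) = 1.941 · 0.1922 = 0.373 W.
Transmitted fraction = 0.02016.

I/I₀ ≈ 0.0202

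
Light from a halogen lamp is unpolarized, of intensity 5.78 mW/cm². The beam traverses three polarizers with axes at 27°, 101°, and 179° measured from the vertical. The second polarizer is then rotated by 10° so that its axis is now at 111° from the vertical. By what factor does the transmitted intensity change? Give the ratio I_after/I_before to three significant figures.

Before rotation:
Unpolarized light through the first polarizer → I₁ = ½ I₀, now polarized at 27°.
I₂ = I₁ cos²(101° − 27°) = 0.5 I₀ · cos²(74°) = 0.03799 I₀.
I₃ = I₂ cos²(179° − 101°) = 0.03799 I₀ · cos²(78°) = 0.001642 I₀.
After rotation:
Unpolarized light through the first polarizer → I₁ = ½ I₀, now polarized at 27°.
I₂ = I₁ cos²(111° − 27°) = 0.5 I₀ · cos²(84°) = 0.005463 I₀.
I₃ = I₂ cos²(179° − 111°) = 0.005463 I₀ · cos²(68°) = 0.0007666 I₀.
Ratio = 0.0007666 / 0.001642 = 0.4669.

I_new/I_old ≈ 0.467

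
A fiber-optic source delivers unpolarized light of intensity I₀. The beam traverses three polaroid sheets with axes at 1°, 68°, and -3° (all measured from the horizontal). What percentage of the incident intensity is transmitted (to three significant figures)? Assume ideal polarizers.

≈ 0.809%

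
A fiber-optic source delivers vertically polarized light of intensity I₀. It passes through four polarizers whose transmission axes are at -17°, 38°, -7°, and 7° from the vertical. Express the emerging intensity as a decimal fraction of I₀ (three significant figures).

≈ 0.142 I₀

I₁ = I₀ cos²(-17° − 0°) = I₀ cos²(17°) = 0.9145 I₀.
I₂ = I₁ cos²(38° + 17°) = 0.9145 I₀ · cos²(55°) = 0.3009 I₀.
I₃ = I₂ cos²(-7° − 38°) = 0.3009 I₀ · cos²(45°) = 0.1504 I₀.
I₄ = I₃ cos²(7° + 7°) = 0.1504 I₀ · cos²(14°) = 0.1416 I₀.
Transmitted fraction = 0.1416.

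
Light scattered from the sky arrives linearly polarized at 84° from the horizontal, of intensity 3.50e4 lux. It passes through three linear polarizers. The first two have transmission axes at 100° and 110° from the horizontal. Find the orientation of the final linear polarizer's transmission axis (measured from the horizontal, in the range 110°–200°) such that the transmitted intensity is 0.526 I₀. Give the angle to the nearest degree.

I₁ = I₀ cos²(100° − 84°) = I₀ cos²(16°) = 0.924 I₀.
I₂ = I₁ cos²(110° − 100°) = 0.924 I₀ · cos²(10°) = 0.8962 I₀.
Need I₃/I₀ = 0.526, so cos²(θ − 110°) = 0.526 / 0.8962 = 0.5869.
θ − 110° = arccos(√0.5869) = 40.0°, giving θ ≈ 110 + 40.0 = 150.0°.

θ ≈ 150°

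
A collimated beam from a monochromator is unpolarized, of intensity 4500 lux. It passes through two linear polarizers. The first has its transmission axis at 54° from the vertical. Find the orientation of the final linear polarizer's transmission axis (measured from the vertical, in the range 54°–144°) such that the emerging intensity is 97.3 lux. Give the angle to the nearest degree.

Unpolarized light through the first polarizer → I₁ = ½ I₀, now polarized at 54°.
Target fraction: 97.3 / 4500 lux = 0.02162 of I₀.
Need I₂/I₀ = 0.02162, so cos²(θ − 54°) = 0.02162 / 0.5 = 0.04324.
θ − 54° = arccos(√0.04324) = 78.0°, giving θ ≈ 54 + 78.0 = 132.0°.

θ ≈ 132°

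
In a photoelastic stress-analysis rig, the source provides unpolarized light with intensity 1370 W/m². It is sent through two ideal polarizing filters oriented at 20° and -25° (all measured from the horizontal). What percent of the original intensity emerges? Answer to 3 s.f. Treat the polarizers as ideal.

≈ 25.0%

Unpolarized light through the first polarizer → I₁ = 1370 W/m²/2 = 685 W/m², polarized at 20°.
I₂ = I₁ · cos²(45°) = 685 · 0.5 = 342.5 W/m².
That is 25% of the incident intensity.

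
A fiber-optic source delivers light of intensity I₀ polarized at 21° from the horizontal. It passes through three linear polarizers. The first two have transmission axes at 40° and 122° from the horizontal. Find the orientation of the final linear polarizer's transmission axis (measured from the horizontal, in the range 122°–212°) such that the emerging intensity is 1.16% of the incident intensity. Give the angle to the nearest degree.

θ ≈ 157°

I₁ = I₀ cos²(40° − 21°) = I₀ cos²(19°) = 0.894 I₀.
I₂ = I₁ cos²(122° − 40°) = 0.894 I₀ · cos²(82°) = 0.01732 I₀.
Need I₃/I₀ = 0.0116, so cos²(θ − 122°) = 0.0116 / 0.01732 = 0.6699.
θ − 122° = arccos(√0.6699) = 35.1°, giving θ ≈ 122 + 35.1 = 157.1°.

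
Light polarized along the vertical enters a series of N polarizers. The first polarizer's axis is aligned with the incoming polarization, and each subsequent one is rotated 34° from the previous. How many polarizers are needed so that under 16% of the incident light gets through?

First polarizer is aligned with the polarization: full transmission.
Each further stage multiplies by cos²(34°) = 0.6873.
After N polarizers: T = 0.6873^(N−1). Require T < 0.16 ⇒ N−1 > ln(0.16)/ln(0.6873) = 4.89, so N−1 ≥ 5 and N = 6.
Check: N=6 gives T = 0.1534 < 0.16; N=5 gives T = 0.2231.

N = 6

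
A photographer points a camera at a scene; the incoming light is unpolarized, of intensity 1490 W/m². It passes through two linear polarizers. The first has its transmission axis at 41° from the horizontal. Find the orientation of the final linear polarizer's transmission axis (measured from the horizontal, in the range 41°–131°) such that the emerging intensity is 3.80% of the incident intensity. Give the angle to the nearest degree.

Unpolarized light through the first polarizer → I₁ = ½ I₀, now polarized at 41°.
Need I₂/I₀ = 0.038, so cos²(θ − 41°) = 0.038 / 0.5 = 0.076.
θ − 41° = arccos(√0.076) = 74.0°, giving θ ≈ 41 + 74.0 = 115.0°.

θ ≈ 115°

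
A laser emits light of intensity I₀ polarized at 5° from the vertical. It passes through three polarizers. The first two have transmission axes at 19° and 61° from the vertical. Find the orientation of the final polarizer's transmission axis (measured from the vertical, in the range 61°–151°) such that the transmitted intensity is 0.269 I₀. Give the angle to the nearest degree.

θ ≈ 105°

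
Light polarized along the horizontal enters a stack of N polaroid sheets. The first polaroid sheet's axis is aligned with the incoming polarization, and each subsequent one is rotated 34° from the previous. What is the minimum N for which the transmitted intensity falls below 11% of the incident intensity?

N = 7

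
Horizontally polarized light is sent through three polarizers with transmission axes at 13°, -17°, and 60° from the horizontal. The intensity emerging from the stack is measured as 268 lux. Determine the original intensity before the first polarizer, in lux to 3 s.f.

I₁ = I₀ cos²(13° − 0°) = I₀ cos²(13°) = 0.9494 I₀.
I₂ = I₁ cos²(-17° − 13°) = 0.9494 I₀ · cos²(30°) = 0.712 I₀.
I₃ = I₂ cos²(60° + 17°) = 0.712 I₀ · cos²(77°) = 0.03603 I₀.
So 268 lux = 0.03603 I₀, giving I₀ = 268/0.03603 = 7438 lux.

I₀ ≈ 7440 lux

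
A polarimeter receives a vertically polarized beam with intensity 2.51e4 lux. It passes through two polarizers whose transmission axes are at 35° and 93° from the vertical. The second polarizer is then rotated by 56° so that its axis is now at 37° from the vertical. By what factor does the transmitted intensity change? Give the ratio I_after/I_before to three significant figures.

I_new/I_old ≈ 3.56

Before rotation:
I₁ = I₀ cos²(35° − 0°) = I₀ cos²(35°) = 0.671 I₀.
I₂ = I₁ cos²(93° − 35°) = 0.671 I₀ · cos²(58°) = 0.1884 I₀.
After rotation:
I₁ = I₀ cos²(35° − 0°) = I₀ cos²(35°) = 0.671 I₀.
I₂ = I₁ cos²(37° − 35°) = 0.671 I₀ · cos²(2°) = 0.6702 I₀.
Ratio = 0.6702 / 0.1884 = 3.557.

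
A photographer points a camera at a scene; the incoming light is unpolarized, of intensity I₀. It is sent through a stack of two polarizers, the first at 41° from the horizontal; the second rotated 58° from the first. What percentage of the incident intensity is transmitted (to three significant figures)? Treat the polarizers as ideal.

Unpolarized light through the first polarizer → I₁ = ½ I₀, now polarized at 41°.
I₂ = I₁ cos²(58°) = 0.5 · 0.2808 I₀ = 0.1404 I₀.
That is 14.04% of the incident intensity.

≈ 14.0%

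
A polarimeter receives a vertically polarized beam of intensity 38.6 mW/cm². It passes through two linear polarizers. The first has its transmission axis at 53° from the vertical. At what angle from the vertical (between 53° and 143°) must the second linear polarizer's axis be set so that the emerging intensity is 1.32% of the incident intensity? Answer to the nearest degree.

θ ≈ 132°

I₁ = I₀ cos²(53° − 0°) = I₀ cos²(53°) = 0.3622 I₀.
Need I₂/I₀ = 0.0132, so cos²(θ − 53°) = 0.0132 / 0.3622 = 0.03645.
θ − 53° = arccos(√0.03645) = 79.0°, giving θ ≈ 53 + 79.0 = 132.0°.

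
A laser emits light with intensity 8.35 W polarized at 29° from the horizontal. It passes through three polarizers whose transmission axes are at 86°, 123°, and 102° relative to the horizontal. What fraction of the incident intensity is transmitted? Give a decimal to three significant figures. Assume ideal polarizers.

I/I₀ ≈ 0.165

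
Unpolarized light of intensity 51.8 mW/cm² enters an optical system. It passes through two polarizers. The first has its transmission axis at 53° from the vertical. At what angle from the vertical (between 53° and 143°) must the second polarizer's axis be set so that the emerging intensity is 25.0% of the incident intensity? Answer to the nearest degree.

θ ≈ 98°

Unpolarized light through the first polarizer → I₁ = ½ I₀, now polarized at 53°.
Need I₂/I₀ = 0.25, so cos²(θ − 53°) = 0.25 / 0.5 = 0.5.
θ − 53° = arccos(√0.5) = 45.0°, giving θ ≈ 53 + 45.0 = 98.0°.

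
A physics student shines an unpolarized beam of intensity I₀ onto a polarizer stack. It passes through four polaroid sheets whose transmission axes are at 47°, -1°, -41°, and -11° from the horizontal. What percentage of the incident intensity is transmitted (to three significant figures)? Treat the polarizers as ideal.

≈ 9.85%

Unpolarized light through the first polarizer → I₁ = ½ I₀, now polarized at 47°.
I₂ = I₁ cos²(-1° − 47°) = 0.5 I₀ · cos²(48°) = 0.2239 I₀.
I₃ = I₂ cos²(-41° + 1°) = 0.2239 I₀ · cos²(40°) = 0.1314 I₀.
I₄ = I₃ cos²(-11° + 41°) = 0.1314 I₀ · cos²(30°) = 0.09853 I₀.
That is 9.853% of the incident intensity.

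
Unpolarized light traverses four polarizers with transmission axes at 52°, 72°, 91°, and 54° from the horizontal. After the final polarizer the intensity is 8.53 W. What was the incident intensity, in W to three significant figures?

I₀ ≈ 33.9 W

Unpolarized light through the first polarizer → I₁ = ½ I₀, now polarized at 52°.
I₂ = I₁ cos²(72° − 52°) = 0.5 I₀ · cos²(20°) = 0.4415 I₀.
I₃ = I₂ cos²(91° − 72°) = 0.4415 I₀ · cos²(19°) = 0.3947 I₀.
I₄ = I₃ cos²(54° − 91°) = 0.3947 I₀ · cos²(37°) = 0.2518 I₀.
So 8.53 W = 0.2518 I₀, giving I₀ = 8.53/0.2518 = 33.88 W.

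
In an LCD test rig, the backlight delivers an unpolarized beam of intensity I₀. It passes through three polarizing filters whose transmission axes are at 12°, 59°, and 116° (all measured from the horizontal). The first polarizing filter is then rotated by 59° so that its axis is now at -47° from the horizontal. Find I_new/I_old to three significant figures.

I_new/I_old ≈ 0.163

Before rotation:
Unpolarized light through the first polarizer → I₁ = ½ I₀, now polarized at 12°.
I₂ = I₁ cos²(59° − 12°) = 0.5 I₀ · cos²(47°) = 0.2326 I₀.
I₃ = I₂ cos²(116° − 59°) = 0.2326 I₀ · cos²(57°) = 0.06898 I₀.
After rotation:
Unpolarized light through the first polarizer → I₁ = ½ I₀, now polarized at -47°.
Angle between axes 1 and 2: 74°. I₂ = 0.5 I₀ · cos²(74°) = 0.03799 I₀.
I₃ = I₂ cos²(116° − 59°) = 0.03799 I₀ · cos²(57°) = 0.01127 I₀.
Ratio = 0.01127 / 0.06898 = 0.1633.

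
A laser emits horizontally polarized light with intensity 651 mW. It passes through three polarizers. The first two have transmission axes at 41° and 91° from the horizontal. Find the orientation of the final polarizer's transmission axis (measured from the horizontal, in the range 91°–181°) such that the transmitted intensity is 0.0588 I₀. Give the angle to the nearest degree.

I₁ = I₀ cos²(41° − 0°) = I₀ cos²(41°) = 0.5696 I₀.
I₂ = I₁ cos²(91° − 41°) = 0.5696 I₀ · cos²(50°) = 0.2353 I₀.
Need I₃/I₀ = 0.0588, so cos²(θ − 91°) = 0.0588 / 0.2353 = 0.2499.
θ − 91° = arccos(√0.2499) = 60.0°, giving θ ≈ 91 + 60.0 = 151.0°.

θ ≈ 151°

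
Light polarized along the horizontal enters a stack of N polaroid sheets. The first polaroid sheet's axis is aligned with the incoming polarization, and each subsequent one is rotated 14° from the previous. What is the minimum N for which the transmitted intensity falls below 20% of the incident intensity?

First polarizer is aligned with the polarization: full transmission.
Each further stage multiplies by cos²(14°) = 0.9415.
After N polarizers: T = 0.9415^(N−1). Require T < 0.20 ⇒ N−1 > ln(0.20)/ln(0.9415) = 26.69, so N−1 ≥ 27 and N = 28.
Check: N=28 gives T = 0.1963 < 0.20; N=27 gives T = 0.2085.

N = 28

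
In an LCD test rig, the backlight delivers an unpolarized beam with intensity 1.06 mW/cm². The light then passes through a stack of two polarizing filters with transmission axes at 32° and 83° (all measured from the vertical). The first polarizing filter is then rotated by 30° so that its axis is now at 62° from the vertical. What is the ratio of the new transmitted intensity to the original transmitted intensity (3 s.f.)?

I_new/I_old ≈ 2.20

Before rotation:
Unpolarized light through the first polarizer → I₁ = ½ I₀, now polarized at 32°.
I₂ = I₁ cos²(83° − 32°) = 0.5 I₀ · cos²(51°) = 0.198 I₀.
After rotation:
Unpolarized light through the first polarizer → I₁ = ½ I₀, now polarized at 62°.
I₂ = I₁ cos²(83° − 62°) = 0.5 I₀ · cos²(21°) = 0.4358 I₀.
Ratio = 0.4358 / 0.198 = 2.201.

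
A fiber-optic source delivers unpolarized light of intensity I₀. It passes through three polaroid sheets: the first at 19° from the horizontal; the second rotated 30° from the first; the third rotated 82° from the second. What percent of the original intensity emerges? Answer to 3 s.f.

≈ 0.726%

Unpolarized light through the first polarizer → I₁ = ½ I₀, now polarized at 19°.
I₂ = I₁ cos²(30°) = 0.5 · 0.75 I₀ = 0.375 I₀.
I₃ = I₂ cos²(82°) = 0.375 · 0.01937 I₀ = 0.007263 I₀.
That is 0.7263% of the incident intensity.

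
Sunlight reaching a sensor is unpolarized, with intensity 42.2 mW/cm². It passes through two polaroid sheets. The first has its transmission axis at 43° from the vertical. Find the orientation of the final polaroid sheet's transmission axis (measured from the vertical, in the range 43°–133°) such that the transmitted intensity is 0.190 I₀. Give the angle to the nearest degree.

Unpolarized light through the first polarizer → I₁ = ½ I₀, now polarized at 43°.
Need I₂/I₀ = 0.19, so cos²(θ − 43°) = 0.19 / 0.5 = 0.38.
θ − 43° = arccos(√0.38) = 51.9°, giving θ ≈ 43 + 51.9 = 94.9°.

θ ≈ 95°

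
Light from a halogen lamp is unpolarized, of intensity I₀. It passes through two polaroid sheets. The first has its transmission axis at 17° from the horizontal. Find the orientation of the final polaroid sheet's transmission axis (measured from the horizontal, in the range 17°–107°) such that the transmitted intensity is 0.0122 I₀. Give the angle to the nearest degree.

θ ≈ 98°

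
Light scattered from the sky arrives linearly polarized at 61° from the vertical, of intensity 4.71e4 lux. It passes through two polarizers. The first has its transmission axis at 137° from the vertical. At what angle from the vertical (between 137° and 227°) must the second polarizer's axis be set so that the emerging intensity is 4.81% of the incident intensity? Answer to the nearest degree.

I₁ = I₀ cos²(137° − 61°) = I₀ cos²(76°) = 0.05853 I₀.
Need I₂/I₀ = 0.0481, so cos²(θ − 137°) = 0.0481 / 0.05853 = 0.8219.
θ − 137° = arccos(√0.8219) = 25.0°, giving θ ≈ 137 + 25.0 = 162.0°.

θ ≈ 162°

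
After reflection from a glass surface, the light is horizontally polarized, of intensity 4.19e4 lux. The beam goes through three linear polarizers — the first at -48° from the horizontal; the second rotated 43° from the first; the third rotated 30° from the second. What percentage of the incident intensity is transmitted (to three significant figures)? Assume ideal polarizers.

I₁ = 4.19e4 lux · cos²(48°) = 1.876e+04 lux.
I₂ = I₁ · cos²(43°) = 1.876e+04 · 0.5349 = 1.003e+04 lux.
I₃ = I₂ · cos²(30°) = 1.003e+04 · 0.75 = 7526 lux.
That is 17.96% of the incident intensity.

≈ 18.0%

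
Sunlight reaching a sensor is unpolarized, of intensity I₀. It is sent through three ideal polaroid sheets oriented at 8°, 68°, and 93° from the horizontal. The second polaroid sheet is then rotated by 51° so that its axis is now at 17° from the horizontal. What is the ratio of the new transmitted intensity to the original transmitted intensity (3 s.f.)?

Before rotation:
Unpolarized light through the first polarizer → I₁ = ½ I₀, now polarized at 8°.
I₂ = I₁ cos²(68° − 8°) = 0.5 I₀ · cos²(60°) = 0.125 I₀.
I₃ = I₂ cos²(93° − 68°) = 0.125 I₀ · cos²(25°) = 0.1027 I₀.
After rotation:
Unpolarized light through the first polarizer → I₁ = ½ I₀, now polarized at 8°.
I₂ = I₁ cos²(17° − 8°) = 0.5 I₀ · cos²(9°) = 0.4878 I₀.
I₃ = I₂ cos²(93° − 17°) = 0.4878 I₀ · cos²(76°) = 0.02855 I₀.
Ratio = 0.02855 / 0.1027 = 0.278.

I_new/I_old ≈ 0.278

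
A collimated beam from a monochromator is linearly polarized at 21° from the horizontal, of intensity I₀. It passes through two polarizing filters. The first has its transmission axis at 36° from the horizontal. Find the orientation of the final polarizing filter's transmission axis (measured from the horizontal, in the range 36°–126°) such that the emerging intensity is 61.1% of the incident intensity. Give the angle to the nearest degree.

θ ≈ 72°

I₁ = I₀ cos²(36° − 21°) = I₀ cos²(15°) = 0.933 I₀.
Need I₂/I₀ = 0.611, so cos²(θ − 36°) = 0.611 / 0.933 = 0.6549.
θ − 36° = arccos(√0.6549) = 36.0°, giving θ ≈ 36 + 36.0 = 72.0°.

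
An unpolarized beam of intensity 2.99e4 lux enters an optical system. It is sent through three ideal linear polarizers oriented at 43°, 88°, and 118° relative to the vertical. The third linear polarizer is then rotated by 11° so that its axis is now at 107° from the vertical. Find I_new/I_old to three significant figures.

Before rotation:
Unpolarized light through the first polarizer → I₁ = ½ I₀, now polarized at 43°.
I₂ = I₁ cos²(88° − 43°) = 0.5 I₀ · cos²(45°) = 0.25 I₀.
I₃ = I₂ cos²(118° − 88°) = 0.25 I₀ · cos²(30°) = 0.1875 I₀.
After rotation:
Unpolarized light through the first polarizer → I₁ = ½ I₀, now polarized at 43°.
I₂ = I₁ cos²(88° − 43°) = 0.5 I₀ · cos²(45°) = 0.25 I₀.
I₃ = I₂ cos²(107° − 88°) = 0.25 I₀ · cos²(19°) = 0.2235 I₀.
Ratio = 0.2235 / 0.1875 = 1.192.

I_new/I_old ≈ 1.19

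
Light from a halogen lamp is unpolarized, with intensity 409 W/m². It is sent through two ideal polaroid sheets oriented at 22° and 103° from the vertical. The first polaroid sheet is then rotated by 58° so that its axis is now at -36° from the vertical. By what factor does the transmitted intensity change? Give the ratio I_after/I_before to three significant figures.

Before rotation:
Unpolarized light through the first polarizer → I₁ = ½ I₀, now polarized at 22°.
I₂ = I₁ cos²(103° − 22°) = 0.5 I₀ · cos²(81°) = 0.01224 I₀.
After rotation:
Unpolarized light through the first polarizer → I₁ = ½ I₀, now polarized at -36°.
Angle between axes 1 and 2: 41°. I₂ = 0.5 I₀ · cos²(41°) = 0.2848 I₀.
Ratio = 0.2848 / 0.01224 = 23.28.

I_new/I_old ≈ 23.3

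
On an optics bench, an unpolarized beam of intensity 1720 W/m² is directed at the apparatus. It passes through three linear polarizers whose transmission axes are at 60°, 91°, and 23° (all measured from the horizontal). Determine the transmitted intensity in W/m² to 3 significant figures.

Unpolarized light through the first polarizer → I₁ = 1720 W/m²/2 = 860 W/m², polarized at 60°.
I₂ = I₁ · cos²(31°) = 860 · 0.7347 = 631.9 W/m².
I₃ = I₂ · cos²(68°) = 631.9 · 0.1403 = 88.67 W/m².

I ≈ 88.7 W/m²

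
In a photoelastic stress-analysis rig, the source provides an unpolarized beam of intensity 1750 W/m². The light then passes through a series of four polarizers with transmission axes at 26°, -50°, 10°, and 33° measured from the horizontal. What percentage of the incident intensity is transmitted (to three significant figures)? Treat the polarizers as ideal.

Unpolarized light through the first polarizer → I₁ = 1750 W/m²/2 = 875 W/m², polarized at 26°.
I₂ = I₁ · cos²(76°) = 875 · 0.05853 = 51.21 W/m².
I₃ = I₂ · cos²(60°) = 51.21 · 0.25 = 12.8 W/m².
I₄ = I₃ · cos²(23°) = 12.8 · 0.8473 = 10.85 W/m².
That is 0.6199% of the incident intensity.

≈ 0.620%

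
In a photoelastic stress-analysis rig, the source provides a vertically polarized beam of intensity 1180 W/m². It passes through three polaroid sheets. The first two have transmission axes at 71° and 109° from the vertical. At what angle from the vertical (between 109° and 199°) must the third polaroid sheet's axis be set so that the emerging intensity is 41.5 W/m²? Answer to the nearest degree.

I₁ = I₀ cos²(71° − 0°) = I₀ cos²(71°) = 0.106 I₀.
I₂ = I₁ cos²(109° − 71°) = 0.106 I₀ · cos²(38°) = 0.06582 I₀.
Target fraction: 41.5 / 1180 W/m² = 0.03517 of I₀.
Need I₃/I₀ = 0.03517, so cos²(θ − 109°) = 0.03517 / 0.06582 = 0.5343.
θ − 109° = arccos(√0.5343) = 43.0°, giving θ ≈ 109 + 43.0 = 152.0°.

θ ≈ 152°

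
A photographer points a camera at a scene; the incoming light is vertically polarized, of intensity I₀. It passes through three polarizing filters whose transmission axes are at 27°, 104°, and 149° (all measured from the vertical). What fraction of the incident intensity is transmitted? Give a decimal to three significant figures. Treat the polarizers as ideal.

I₁ = I₀ cos²(27° − 0°) = I₀ cos²(27°) = 0.7939 I₀.
I₂ = I₁ cos²(104° − 27°) = 0.7939 I₀ · cos²(77°) = 0.04017 I₀.
I₃ = I₂ cos²(149° − 104°) = 0.04017 I₀ · cos²(45°) = 0.02009 I₀.
Transmitted fraction = 0.02009.

≈ 0.0201 I₀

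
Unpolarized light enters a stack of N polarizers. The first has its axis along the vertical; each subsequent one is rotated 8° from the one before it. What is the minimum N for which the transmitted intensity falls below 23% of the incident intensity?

N = 41

First polarizer halves the unpolarized light: factor 1/2.
Each further stage multiplies by cos²(8°) = 0.9806.
After N polarizers: T = 0.5·0.9806^(N−1). Require T < 0.23 ⇒ N−1 > ln(0.23/0.5)/ln(0.9806) = 39.70, so N−1 ≥ 40 and N = 41.
Check: N=41 gives T = 0.2287 < 0.23; N=40 gives T = 0.2332.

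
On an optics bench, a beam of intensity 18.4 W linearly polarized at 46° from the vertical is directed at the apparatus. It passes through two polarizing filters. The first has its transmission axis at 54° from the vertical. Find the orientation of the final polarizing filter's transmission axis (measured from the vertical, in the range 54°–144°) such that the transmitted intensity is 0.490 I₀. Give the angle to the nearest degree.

θ ≈ 99°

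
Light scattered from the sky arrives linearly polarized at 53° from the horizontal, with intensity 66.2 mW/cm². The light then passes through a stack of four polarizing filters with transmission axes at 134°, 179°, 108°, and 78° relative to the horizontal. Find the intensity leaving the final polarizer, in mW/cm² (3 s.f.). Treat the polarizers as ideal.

I ≈ 0.0644 mW/cm²

I₁ = 66.2 mW/cm² · cos²(81°) = 1.62 mW/cm².
I₂ = I₁ · cos²(45°) = 1.62 · 0.5 = 0.81 mW/cm².
I₃ = I₂ · cos²(71°) = 0.81 · 0.106 = 0.08586 mW/cm².
I₄ = I₃ · cos²(30°) = 0.08586 · 0.75 = 0.06439 mW/cm².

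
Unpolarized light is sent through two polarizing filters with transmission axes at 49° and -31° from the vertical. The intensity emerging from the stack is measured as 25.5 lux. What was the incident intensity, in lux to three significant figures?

I₀ ≈ 1690 lux

Unpolarized light through the first polarizer → I₁ = ½ I₀, now polarized at 49°.
I₂ = I₁ cos²(-31° − 49°) = 0.5 I₀ · cos²(80°) = 0.01508 I₀.
So 25.5 lux = 0.01508 I₀, giving I₀ = 25.5/0.01508 = 1691 lux.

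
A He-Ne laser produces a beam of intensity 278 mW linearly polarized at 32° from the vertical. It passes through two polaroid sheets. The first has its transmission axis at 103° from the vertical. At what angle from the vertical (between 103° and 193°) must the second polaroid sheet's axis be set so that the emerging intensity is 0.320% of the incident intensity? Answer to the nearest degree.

θ ≈ 183°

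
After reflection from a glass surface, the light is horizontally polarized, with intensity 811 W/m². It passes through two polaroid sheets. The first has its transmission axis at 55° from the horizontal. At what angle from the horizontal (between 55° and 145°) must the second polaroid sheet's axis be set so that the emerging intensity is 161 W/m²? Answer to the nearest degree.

θ ≈ 94°

By Malus's law, I₁ = I₀ cos²(55° − 0°) = I₀ cos²(55°) = 0.329 I₀.
Target fraction: 161 / 811 W/m² = 0.1985 of I₀.
Need I₂/I₀ = 0.1985, so cos²(θ − 55°) = 0.1985 / 0.329 = 0.6034.
θ − 55° = arccos(√0.6034) = 39.0°, giving θ ≈ 55 + 39.0 = 94.0°.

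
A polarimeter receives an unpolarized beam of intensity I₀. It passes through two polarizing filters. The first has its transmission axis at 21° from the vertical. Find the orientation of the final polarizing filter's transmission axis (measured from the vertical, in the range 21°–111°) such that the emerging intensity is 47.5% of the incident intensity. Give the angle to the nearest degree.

θ ≈ 34°

Unpolarized light through the first polarizer → I₁ = ½ I₀, now polarized at 21°.
Need I₂/I₀ = 0.475, so cos²(θ − 21°) = 0.475 / 0.5 = 0.95.
θ − 21° = arccos(√0.95) = 12.9°, giving θ ≈ 21 + 12.9 = 33.9°.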